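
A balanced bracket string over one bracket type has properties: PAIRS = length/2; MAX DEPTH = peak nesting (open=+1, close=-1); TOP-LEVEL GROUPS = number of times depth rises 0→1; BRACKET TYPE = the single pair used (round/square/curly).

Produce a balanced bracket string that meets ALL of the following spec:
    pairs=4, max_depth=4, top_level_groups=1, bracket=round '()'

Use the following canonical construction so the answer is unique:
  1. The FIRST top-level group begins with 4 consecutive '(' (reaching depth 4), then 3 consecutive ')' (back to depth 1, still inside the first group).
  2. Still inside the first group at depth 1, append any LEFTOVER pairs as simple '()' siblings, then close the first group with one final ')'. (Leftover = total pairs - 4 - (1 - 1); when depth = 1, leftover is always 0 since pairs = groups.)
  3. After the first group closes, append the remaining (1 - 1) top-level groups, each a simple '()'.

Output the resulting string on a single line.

Spec: pairs=4 depth=4 groups=1
Leftover pairs = 4 - 4 - (1-1) = 0
First group: deep chain of depth 4 + 0 sibling pairs
Remaining 0 groups: simple '()' each

Answer: (((())))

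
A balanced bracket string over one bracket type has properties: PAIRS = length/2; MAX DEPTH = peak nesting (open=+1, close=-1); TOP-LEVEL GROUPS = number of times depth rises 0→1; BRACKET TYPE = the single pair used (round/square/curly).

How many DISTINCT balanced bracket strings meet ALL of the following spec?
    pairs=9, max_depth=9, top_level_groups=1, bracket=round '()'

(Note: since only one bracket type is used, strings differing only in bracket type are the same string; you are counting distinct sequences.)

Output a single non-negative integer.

Spec: pairs=9 depth=9 groups=1
Count(depth <= 9) = 1430
Count(depth <= 8) = 1429
Count(depth == 9) = 1430 - 1429 = 1

Answer: 1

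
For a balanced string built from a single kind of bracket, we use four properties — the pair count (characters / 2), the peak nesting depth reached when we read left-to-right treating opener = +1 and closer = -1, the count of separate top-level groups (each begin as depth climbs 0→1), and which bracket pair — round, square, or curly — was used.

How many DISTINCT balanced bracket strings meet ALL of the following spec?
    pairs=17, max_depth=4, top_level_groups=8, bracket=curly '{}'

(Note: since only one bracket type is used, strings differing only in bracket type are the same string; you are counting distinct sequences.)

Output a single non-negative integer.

Spec: pairs=17 depth=4 groups=8
Count(depth <= 4) = 720968
Count(depth <= 3) = 332688
Count(depth == 4) = 720968 - 332688 = 388280

Answer: 388280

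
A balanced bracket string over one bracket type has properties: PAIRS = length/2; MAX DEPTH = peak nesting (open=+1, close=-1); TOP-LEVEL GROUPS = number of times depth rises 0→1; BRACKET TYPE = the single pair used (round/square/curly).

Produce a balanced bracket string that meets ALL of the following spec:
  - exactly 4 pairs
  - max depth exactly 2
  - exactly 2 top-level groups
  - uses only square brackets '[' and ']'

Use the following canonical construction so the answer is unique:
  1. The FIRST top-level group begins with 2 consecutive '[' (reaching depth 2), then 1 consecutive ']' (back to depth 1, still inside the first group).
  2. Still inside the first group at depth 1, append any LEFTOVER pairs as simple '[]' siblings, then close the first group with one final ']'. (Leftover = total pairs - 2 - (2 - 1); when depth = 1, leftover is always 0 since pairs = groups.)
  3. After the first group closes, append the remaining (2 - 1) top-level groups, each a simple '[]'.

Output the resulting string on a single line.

Spec: pairs=4 depth=2 groups=2
Leftover pairs = 4 - 2 - (2-1) = 1
First group: deep chain of depth 2 + 1 sibling pairs
Remaining 1 groups: simple '[]' each

Answer: [[][]][]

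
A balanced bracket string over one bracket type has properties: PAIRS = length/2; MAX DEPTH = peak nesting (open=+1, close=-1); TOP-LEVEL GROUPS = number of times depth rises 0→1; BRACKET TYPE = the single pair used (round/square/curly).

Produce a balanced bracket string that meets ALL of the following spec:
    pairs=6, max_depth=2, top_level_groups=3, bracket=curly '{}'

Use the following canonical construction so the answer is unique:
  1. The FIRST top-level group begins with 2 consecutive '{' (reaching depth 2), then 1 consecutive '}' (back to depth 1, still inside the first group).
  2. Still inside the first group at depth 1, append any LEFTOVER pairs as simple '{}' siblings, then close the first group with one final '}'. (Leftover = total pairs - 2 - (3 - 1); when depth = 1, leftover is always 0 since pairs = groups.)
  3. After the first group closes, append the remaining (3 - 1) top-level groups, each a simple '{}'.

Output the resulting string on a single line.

Spec: pairs=6 depth=2 groups=3
Leftover pairs = 6 - 2 - (3-1) = 2
First group: deep chain of depth 2 + 2 sibling pairs
Remaining 2 groups: simple '{}' each

Answer: {{}{}{}}{}{}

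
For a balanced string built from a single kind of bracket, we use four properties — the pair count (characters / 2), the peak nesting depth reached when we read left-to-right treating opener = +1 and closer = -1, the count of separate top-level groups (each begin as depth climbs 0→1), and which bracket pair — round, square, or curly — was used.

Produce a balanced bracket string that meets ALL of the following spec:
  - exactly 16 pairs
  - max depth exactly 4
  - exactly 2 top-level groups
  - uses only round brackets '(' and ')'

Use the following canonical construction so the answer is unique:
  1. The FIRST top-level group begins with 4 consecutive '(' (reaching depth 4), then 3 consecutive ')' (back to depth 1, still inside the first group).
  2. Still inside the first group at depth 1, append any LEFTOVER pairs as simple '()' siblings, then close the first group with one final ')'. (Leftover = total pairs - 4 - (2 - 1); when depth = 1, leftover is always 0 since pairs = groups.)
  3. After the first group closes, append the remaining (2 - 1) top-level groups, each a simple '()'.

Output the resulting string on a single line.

Spec: pairs=16 depth=4 groups=2
Leftover pairs = 16 - 4 - (2-1) = 11
First group: deep chain of depth 4 + 11 sibling pairs
Remaining 1 groups: simple '()' each

Answer: (((()))()()()()()()()()()()())()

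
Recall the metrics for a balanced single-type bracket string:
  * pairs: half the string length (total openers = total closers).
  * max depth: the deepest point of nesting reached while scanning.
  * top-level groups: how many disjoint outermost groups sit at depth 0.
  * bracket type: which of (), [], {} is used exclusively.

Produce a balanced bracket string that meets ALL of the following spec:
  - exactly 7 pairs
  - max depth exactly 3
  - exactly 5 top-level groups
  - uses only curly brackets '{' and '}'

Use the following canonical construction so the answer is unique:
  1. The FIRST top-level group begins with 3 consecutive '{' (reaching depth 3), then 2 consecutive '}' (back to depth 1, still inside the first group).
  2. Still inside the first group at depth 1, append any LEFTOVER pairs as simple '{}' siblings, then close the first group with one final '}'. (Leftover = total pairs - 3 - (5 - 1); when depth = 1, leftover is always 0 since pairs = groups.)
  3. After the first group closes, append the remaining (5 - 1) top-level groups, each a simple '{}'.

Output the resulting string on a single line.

Spec: pairs=7 depth=3 groups=5
Leftover pairs = 7 - 3 - (5-1) = 0
First group: deep chain of depth 3 + 0 sibling pairs
Remaining 4 groups: simple '{}' each

Answer: {{{}}}{}{}{}{}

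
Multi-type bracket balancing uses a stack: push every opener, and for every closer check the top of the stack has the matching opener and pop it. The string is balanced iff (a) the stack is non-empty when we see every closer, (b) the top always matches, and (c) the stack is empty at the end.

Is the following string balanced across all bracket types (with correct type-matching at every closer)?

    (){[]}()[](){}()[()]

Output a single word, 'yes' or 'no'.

Answer: yes

Derivation:
pos 0: push '('; stack = (
pos 1: ')' matches '('; pop; stack = (empty)
pos 2: push '{'; stack = {
pos 3: push '['; stack = {[
pos 4: ']' matches '['; pop; stack = {
pos 5: '}' matches '{'; pop; stack = (empty)
pos 6: push '('; stack = (
pos 7: ')' matches '('; pop; stack = (empty)
pos 8: push '['; stack = [
pos 9: ']' matches '['; pop; stack = (empty)
pos 10: push '('; stack = (
pos 11: ')' matches '('; pop; stack = (empty)
pos 12: push '{'; stack = {
pos 13: '}' matches '{'; pop; stack = (empty)
pos 14: push '('; stack = (
pos 15: ')' matches '('; pop; stack = (empty)
pos 16: push '['; stack = [
pos 17: push '('; stack = [(
pos 18: ')' matches '('; pop; stack = [
pos 19: ']' matches '['; pop; stack = (empty)
end: stack empty → VALID
Verdict: properly nested → yes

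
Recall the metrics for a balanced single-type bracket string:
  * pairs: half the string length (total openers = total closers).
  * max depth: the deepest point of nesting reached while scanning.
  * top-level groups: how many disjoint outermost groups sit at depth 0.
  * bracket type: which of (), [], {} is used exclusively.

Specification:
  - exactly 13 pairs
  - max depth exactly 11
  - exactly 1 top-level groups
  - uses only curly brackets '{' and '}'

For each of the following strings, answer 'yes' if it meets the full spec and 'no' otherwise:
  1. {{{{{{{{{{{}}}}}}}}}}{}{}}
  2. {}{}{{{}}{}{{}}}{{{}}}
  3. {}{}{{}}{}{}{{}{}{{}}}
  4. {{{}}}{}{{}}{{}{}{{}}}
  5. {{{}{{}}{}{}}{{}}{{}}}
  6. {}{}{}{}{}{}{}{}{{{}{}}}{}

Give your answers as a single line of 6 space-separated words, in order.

String 1 '{{{{{{{{{{{}}}}}}}}}}{}{}}': depth seq [1 2 3 4 5 6 7 8 9 10 11 10 9 8 7 6 5 4 3 2 1 2 1 2 1 0]
  -> pairs=13 depth=11 groups=1 -> yes
String 2 '{}{}{{{}}{}{{}}}{{{}}}': depth seq [1 0 1 0 1 2 3 2 1 2 1 2 3 2 1 0 1 2 3 2 1 0]
  -> pairs=11 depth=3 groups=4 -> no
String 3 '{}{}{{}}{}{}{{}{}{{}}}': depth seq [1 0 1 0 1 2 1 0 1 0 1 0 1 2 1 2 1 2 3 2 1 0]
  -> pairs=11 depth=3 groups=6 -> no
String 4 '{{{}}}{}{{}}{{}{}{{}}}': depth seq [1 2 3 2 1 0 1 0 1 2 1 0 1 2 1 2 1 2 3 2 1 0]
  -> pairs=11 depth=3 groups=4 -> no
String 5 '{{{}{{}}{}{}}{{}}{{}}}': depth seq [1 2 3 2 3 4 3 2 3 2 3 2 1 2 3 2 1 2 3 2 1 0]
  -> pairs=11 depth=4 groups=1 -> no
String 6 '{}{}{}{}{}{}{}{}{{{}{}}}{}': depth seq [1 0 1 0 1 0 1 0 1 0 1 0 1 0 1 0 1 2 3 2 3 2 1 0 1 0]
  -> pairs=13 depth=3 groups=10 -> no

Answer: yes no no no no no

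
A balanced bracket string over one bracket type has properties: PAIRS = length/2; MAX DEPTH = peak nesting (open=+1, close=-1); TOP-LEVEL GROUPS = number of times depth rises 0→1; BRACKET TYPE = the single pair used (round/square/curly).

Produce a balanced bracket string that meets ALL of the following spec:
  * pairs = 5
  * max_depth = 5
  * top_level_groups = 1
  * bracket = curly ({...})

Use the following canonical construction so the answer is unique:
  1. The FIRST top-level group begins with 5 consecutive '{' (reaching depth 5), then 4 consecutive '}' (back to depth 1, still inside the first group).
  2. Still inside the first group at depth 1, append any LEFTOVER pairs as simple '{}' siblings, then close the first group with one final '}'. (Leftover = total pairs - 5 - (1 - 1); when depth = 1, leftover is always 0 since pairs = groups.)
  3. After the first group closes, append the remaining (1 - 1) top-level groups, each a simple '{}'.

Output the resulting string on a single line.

Answer: {{{{{}}}}}

Derivation:
Spec: pairs=5 depth=5 groups=1
Leftover pairs = 5 - 5 - (1-1) = 0
First group: deep chain of depth 5 + 0 sibling pairs
Remaining 0 groups: simple '{}' each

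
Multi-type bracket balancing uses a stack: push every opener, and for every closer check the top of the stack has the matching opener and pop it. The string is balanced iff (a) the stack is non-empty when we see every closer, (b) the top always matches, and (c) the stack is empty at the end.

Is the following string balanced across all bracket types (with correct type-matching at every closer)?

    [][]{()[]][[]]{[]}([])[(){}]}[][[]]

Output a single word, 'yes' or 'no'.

pos 0: push '['; stack = [
pos 1: ']' matches '['; pop; stack = (empty)
pos 2: push '['; stack = [
pos 3: ']' matches '['; pop; stack = (empty)
pos 4: push '{'; stack = {
pos 5: push '('; stack = {(
pos 6: ')' matches '('; pop; stack = {
pos 7: push '['; stack = {[
pos 8: ']' matches '['; pop; stack = {
pos 9: saw closer ']' but top of stack is '{' (expected '}') → INVALID
Verdict: type mismatch at position 9: ']' closes '{' → no

Answer: no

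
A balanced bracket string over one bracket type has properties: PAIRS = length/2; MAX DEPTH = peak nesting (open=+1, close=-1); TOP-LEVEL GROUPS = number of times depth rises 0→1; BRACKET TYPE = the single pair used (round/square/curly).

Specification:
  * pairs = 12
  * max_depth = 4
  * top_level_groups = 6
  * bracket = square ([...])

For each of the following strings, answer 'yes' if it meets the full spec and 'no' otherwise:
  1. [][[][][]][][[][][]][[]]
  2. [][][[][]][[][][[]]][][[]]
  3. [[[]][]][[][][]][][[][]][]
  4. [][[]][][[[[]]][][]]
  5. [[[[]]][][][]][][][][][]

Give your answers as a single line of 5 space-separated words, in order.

Answer: no no no no yes

Derivation:
String 1 '[][[][][]][][[][][]][[]]': depth seq [1 0 1 2 1 2 1 2 1 0 1 0 1 2 1 2 1 2 1 0 1 2 1 0]
  -> pairs=12 depth=2 groups=5 -> no
String 2 '[][][[][]][[][][[]]][][[]]': depth seq [1 0 1 0 1 2 1 2 1 0 1 2 1 2 1 2 3 2 1 0 1 0 1 2 1 0]
  -> pairs=13 depth=3 groups=6 -> no
String 3 '[[[]][]][[][][]][][[][]][]': depth seq [1 2 3 2 1 2 1 0 1 2 1 2 1 2 1 0 1 0 1 2 1 2 1 0 1 0]
  -> pairs=13 depth=3 groups=5 -> no
String 4 '[][[]][][[[[]]][][]]': depth seq [1 0 1 2 1 0 1 0 1 2 3 4 3 2 1 2 1 2 1 0]
  -> pairs=10 depth=4 groups=4 -> no
String 5 '[[[[]]][][][]][][][][][]': depth seq [1 2 3 4 3 2 1 2 1 2 1 2 1 0 1 0 1 0 1 0 1 0 1 0]
  -> pairs=12 depth=4 groups=6 -> yes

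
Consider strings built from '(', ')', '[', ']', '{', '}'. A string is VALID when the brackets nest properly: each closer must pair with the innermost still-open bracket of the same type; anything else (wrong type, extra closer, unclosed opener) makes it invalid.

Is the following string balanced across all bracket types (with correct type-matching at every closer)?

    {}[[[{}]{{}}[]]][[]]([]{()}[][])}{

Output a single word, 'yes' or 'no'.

pos 0: push '{'; stack = {
pos 1: '}' matches '{'; pop; stack = (empty)
pos 2: push '['; stack = [
pos 3: push '['; stack = [[
pos 4: push '['; stack = [[[
pos 5: push '{'; stack = [[[{
pos 6: '}' matches '{'; pop; stack = [[[
pos 7: ']' matches '['; pop; stack = [[
pos 8: push '{'; stack = [[{
pos 9: push '{'; stack = [[{{
pos 10: '}' matches '{'; pop; stack = [[{
pos 11: '}' matches '{'; pop; stack = [[
pos 12: push '['; stack = [[[
pos 13: ']' matches '['; pop; stack = [[
pos 14: ']' matches '['; pop; stack = [
pos 15: ']' matches '['; pop; stack = (empty)
pos 16: push '['; stack = [
pos 17: push '['; stack = [[
pos 18: ']' matches '['; pop; stack = [
pos 19: ']' matches '['; pop; stack = (empty)
pos 20: push '('; stack = (
pos 21: push '['; stack = ([
pos 22: ']' matches '['; pop; stack = (
pos 23: push '{'; stack = ({
pos 24: push '('; stack = ({(
pos 25: ')' matches '('; pop; stack = ({
pos 26: '}' matches '{'; pop; stack = (
pos 27: push '['; stack = ([
pos 28: ']' matches '['; pop; stack = (
pos 29: push '['; stack = ([
pos 30: ']' matches '['; pop; stack = (
pos 31: ')' matches '('; pop; stack = (empty)
pos 32: saw closer '}' but stack is empty → INVALID
Verdict: unmatched closer '}' at position 32 → no

Answer: no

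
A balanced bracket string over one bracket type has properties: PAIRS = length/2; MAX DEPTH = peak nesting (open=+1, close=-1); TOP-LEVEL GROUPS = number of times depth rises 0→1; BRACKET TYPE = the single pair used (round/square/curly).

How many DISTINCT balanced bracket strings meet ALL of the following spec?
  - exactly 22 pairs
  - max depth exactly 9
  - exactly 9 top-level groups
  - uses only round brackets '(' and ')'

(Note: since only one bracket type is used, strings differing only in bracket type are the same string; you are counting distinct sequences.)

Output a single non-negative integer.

Answer: 1408671

Derivation:
Spec: pairs=22 depth=9 groups=9
Count(depth <= 9) = 379314999
Count(depth <= 8) = 377906328
Count(depth == 9) = 379314999 - 377906328 = 1408671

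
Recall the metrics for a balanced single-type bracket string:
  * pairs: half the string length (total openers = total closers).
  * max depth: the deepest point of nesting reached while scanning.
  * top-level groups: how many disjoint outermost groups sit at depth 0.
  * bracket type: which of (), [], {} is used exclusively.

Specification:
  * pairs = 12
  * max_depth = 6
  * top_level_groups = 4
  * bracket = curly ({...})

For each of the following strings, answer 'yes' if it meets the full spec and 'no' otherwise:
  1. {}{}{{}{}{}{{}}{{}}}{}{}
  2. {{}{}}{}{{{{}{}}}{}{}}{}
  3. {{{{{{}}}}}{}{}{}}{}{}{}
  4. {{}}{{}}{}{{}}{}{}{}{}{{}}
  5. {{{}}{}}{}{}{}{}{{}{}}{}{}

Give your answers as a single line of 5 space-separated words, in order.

Answer: no no yes no no

Derivation:
String 1 '{}{}{{}{}{}{{}}{{}}}{}{}': depth seq [1 0 1 0 1 2 1 2 1 2 1 2 3 2 1 2 3 2 1 0 1 0 1 0]
  -> pairs=12 depth=3 groups=5 -> no
String 2 '{{}{}}{}{{{{}{}}}{}{}}{}': depth seq [1 2 1 2 1 0 1 0 1 2 3 4 3 4 3 2 1 2 1 2 1 0 1 0]
  -> pairs=12 depth=4 groups=4 -> no
String 3 '{{{{{{}}}}}{}{}{}}{}{}{}': depth seq [1 2 3 4 5 6 5 4 3 2 1 2 1 2 1 2 1 0 1 0 1 0 1 0]
  -> pairs=12 depth=6 groups=4 -> yes
String 4 '{{}}{{}}{}{{}}{}{}{}{}{{}}': depth seq [1 2 1 0 1 2 1 0 1 0 1 2 1 0 1 0 1 0 1 0 1 0 1 2 1 0]
  -> pairs=13 depth=2 groups=9 -> no
String 5 '{{{}}{}}{}{}{}{}{{}{}}{}{}': depth seq [1 2 3 2 1 2 1 0 1 0 1 0 1 0 1 0 1 2 1 2 1 0 1 0 1 0]
  -> pairs=13 depth=3 groups=8 -> no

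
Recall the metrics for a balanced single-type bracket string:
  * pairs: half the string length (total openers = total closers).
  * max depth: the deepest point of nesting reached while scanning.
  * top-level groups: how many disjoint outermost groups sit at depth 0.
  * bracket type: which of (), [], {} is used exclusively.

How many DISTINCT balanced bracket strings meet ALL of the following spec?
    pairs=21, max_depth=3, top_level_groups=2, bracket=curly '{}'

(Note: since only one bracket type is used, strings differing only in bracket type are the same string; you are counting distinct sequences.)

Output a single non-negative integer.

Answer: 2883564

Derivation:
Spec: pairs=21 depth=3 groups=2
Count(depth <= 3) = 2883584
Count(depth <= 2) = 20
Count(depth == 3) = 2883584 - 20 = 2883564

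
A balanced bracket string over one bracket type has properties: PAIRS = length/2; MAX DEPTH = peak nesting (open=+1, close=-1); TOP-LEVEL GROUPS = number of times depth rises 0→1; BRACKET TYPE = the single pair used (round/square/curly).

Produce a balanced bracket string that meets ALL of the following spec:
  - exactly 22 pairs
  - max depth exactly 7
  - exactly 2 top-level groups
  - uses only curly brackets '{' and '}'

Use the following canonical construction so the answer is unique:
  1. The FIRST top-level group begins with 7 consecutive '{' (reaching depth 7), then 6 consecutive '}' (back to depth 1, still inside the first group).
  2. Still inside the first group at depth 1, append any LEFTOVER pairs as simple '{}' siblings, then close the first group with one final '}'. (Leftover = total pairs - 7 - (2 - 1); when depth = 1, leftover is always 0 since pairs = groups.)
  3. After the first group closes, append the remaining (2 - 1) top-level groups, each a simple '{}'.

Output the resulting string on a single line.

Answer: {{{{{{{}}}}}}{}{}{}{}{}{}{}{}{}{}{}{}{}{}}{}

Derivation:
Spec: pairs=22 depth=7 groups=2
Leftover pairs = 22 - 7 - (2-1) = 14
First group: deep chain of depth 7 + 14 sibling pairs
Remaining 1 groups: simple '{}' each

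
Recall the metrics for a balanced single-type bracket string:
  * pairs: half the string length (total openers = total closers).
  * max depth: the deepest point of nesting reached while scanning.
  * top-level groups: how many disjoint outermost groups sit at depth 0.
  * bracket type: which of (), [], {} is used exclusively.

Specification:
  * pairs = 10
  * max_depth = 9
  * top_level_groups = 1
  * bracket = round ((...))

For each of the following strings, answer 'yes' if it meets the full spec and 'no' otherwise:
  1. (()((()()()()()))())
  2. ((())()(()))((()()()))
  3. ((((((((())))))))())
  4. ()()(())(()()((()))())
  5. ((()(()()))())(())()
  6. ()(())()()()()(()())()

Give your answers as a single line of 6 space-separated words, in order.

String 1 '(()((()()()()()))())': depth seq [1 2 1 2 3 4 3 4 3 4 3 4 3 4 3 2 1 2 1 0]
  -> pairs=10 depth=4 groups=1 -> no
String 2 '((())()(()))((()()()))': depth seq [1 2 3 2 1 2 1 2 3 2 1 0 1 2 3 2 3 2 3 2 1 0]
  -> pairs=11 depth=3 groups=2 -> no
String 3 '((((((((())))))))())': depth seq [1 2 3 4 5 6 7 8 9 8 7 6 5 4 3 2 1 2 1 0]
  -> pairs=10 depth=9 groups=1 -> yes
String 4 '()()(())(()()((()))())': depth seq [1 0 1 0 1 2 1 0 1 2 1 2 1 2 3 4 3 2 1 2 1 0]
  -> pairs=11 depth=4 groups=4 -> no
String 5 '((()(()()))())(())()': depth seq [1 2 3 2 3 4 3 4 3 2 1 2 1 0 1 2 1 0 1 0]
  -> pairs=10 depth=4 groups=3 -> no
String 6 '()(())()()()()(()())()': depth seq [1 0 1 2 1 0 1 0 1 0 1 0 1 0 1 2 1 2 1 0 1 0]
  -> pairs=11 depth=2 groups=8 -> no

Answer: no no yes no no no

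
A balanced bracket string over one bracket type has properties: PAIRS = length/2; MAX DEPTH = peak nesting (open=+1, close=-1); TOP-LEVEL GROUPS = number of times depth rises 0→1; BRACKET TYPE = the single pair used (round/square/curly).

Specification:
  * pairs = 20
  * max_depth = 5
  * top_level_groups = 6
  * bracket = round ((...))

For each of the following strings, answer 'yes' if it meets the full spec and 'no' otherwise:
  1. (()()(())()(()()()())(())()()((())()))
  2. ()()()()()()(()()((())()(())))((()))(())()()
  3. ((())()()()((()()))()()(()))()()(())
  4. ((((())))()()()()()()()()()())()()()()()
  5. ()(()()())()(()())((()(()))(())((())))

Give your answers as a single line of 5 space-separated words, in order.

String 1 '(()()(())()(()()()())(())()()((())()))': depth seq [1 2 1 2 1 2 3 2 1 2 1 2 3 2 3 2 3 2 3 2 1 2 3 2 1 2 1 2 1 2 3 4 3 2 3 2 1 0]
  -> pairs=19 depth=4 groups=1 -> no
String 2 '()()()()()()(()()((())()(())))((()))(())()()': depth seq [1 0 1 0 1 0 1 0 1 0 1 0 1 2 1 2 1 2 3 4 3 2 3 2 3 4 3 2 1 0 1 2 3 2 1 0 1 2 1 0 1 0 1 0]
  -> pairs=22 depth=4 groups=11 -> no
String 3 '((())()()()((()()))()()(()))()()(())': depth seq [1 2 3 2 1 2 1 2 1 2 1 2 3 4 3 4 3 2 1 2 1 2 1 2 3 2 1 0 1 0 1 0 1 2 1 0]
  -> pairs=18 depth=4 groups=4 -> no
String 4 '((((())))()()()()()()()()()())()()()()()': depth seq [1 2 3 4 5 4 3 2 1 2 1 2 1 2 1 2 1 2 1 2 1 2 1 2 1 2 1 2 1 0 1 0 1 0 1 0 1 0 1 0]
  -> pairs=20 depth=5 groups=6 -> yes
String 5 '()(()()())()(()())((()(()))(())((())))': depth seq [1 0 1 2 1 2 1 2 1 0 1 0 1 2 1 2 1 0 1 2 3 2 3 4 3 2 1 2 3 2 1 2 3 4 3 2 1 0]
  -> pairs=19 depth=4 groups=5 -> no

Answer: no no no yes no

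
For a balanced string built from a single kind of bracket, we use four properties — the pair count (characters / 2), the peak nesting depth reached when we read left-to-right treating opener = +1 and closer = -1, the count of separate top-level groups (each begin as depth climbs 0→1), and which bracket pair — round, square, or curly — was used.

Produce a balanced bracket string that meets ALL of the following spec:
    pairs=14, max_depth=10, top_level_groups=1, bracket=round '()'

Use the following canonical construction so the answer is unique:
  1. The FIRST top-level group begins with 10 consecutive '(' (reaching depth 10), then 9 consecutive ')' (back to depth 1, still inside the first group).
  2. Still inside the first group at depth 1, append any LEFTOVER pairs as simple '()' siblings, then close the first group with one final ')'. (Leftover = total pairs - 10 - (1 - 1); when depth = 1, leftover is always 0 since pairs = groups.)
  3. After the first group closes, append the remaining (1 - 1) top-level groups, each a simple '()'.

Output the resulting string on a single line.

Spec: pairs=14 depth=10 groups=1
Leftover pairs = 14 - 10 - (1-1) = 4
First group: deep chain of depth 10 + 4 sibling pairs
Remaining 0 groups: simple '()' each

Answer: (((((((((()))))))))()()()())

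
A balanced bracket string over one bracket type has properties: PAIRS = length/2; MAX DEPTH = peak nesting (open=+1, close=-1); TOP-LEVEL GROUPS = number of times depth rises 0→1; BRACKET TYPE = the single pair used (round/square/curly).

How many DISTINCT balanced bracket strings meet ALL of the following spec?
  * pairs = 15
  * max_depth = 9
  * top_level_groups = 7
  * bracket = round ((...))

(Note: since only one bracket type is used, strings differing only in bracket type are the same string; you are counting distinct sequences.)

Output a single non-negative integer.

Spec: pairs=15 depth=9 groups=7
Count(depth <= 9) = 149226
Count(depth <= 8) = 149219
Count(depth == 9) = 149226 - 149219 = 7

Answer: 7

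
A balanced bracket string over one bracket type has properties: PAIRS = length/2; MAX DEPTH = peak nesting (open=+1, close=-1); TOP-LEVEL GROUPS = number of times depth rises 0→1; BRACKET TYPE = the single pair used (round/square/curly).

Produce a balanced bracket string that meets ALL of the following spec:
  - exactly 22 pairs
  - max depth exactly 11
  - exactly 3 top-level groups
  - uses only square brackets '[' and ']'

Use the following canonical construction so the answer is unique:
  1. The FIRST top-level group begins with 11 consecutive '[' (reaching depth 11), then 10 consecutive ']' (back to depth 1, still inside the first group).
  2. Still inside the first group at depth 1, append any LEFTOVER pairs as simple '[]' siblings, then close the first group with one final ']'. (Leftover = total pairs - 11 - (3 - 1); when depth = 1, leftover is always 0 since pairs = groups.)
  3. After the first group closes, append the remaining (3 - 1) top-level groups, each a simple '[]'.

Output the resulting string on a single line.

Answer: [[[[[[[[[[[]]]]]]]]]][][][][][][][][][]][][]

Derivation:
Spec: pairs=22 depth=11 groups=3
Leftover pairs = 22 - 11 - (3-1) = 9
First group: deep chain of depth 11 + 9 sibling pairs
Remaining 2 groups: simple '[]' each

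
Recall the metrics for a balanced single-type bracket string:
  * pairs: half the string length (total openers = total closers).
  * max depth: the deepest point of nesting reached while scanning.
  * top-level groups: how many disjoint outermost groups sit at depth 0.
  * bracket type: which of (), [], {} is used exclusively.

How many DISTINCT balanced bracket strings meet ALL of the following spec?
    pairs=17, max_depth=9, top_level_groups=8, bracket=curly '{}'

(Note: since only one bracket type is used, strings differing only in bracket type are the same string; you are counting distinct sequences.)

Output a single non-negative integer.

Spec: pairs=17 depth=9 groups=8
Count(depth <= 9) = 961392
Count(depth <= 8) = 961216
Count(depth == 9) = 961392 - 961216 = 176

Answer: 176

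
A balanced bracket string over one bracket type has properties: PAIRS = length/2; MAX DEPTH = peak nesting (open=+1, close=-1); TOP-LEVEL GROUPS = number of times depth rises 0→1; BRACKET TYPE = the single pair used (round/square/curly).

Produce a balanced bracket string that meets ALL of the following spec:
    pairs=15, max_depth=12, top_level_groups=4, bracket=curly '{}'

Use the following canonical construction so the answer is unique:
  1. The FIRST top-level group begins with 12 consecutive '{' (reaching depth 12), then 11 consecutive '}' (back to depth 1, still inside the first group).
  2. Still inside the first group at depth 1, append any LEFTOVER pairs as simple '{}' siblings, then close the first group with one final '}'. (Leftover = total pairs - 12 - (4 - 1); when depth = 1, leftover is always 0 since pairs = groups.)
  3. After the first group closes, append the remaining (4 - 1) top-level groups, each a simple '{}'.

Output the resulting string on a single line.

Spec: pairs=15 depth=12 groups=4
Leftover pairs = 15 - 12 - (4-1) = 0
First group: deep chain of depth 12 + 0 sibling pairs
Remaining 3 groups: simple '{}' each

Answer: {{{{{{{{{{{{}}}}}}}}}}}}{}{}{}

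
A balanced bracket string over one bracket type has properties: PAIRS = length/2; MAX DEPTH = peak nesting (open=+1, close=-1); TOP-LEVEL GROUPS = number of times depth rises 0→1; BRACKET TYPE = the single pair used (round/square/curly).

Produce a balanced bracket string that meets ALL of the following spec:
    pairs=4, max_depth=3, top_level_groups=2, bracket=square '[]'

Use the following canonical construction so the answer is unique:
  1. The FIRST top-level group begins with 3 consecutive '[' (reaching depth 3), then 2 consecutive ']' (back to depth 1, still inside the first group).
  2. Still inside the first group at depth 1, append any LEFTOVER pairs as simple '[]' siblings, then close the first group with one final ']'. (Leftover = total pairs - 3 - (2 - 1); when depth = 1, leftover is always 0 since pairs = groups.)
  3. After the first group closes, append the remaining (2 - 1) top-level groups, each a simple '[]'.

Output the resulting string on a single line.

Answer: [[[]]][]

Derivation:
Spec: pairs=4 depth=3 groups=2
Leftover pairs = 4 - 3 - (2-1) = 0
First group: deep chain of depth 3 + 0 sibling pairs
Remaining 1 groups: simple '[]' each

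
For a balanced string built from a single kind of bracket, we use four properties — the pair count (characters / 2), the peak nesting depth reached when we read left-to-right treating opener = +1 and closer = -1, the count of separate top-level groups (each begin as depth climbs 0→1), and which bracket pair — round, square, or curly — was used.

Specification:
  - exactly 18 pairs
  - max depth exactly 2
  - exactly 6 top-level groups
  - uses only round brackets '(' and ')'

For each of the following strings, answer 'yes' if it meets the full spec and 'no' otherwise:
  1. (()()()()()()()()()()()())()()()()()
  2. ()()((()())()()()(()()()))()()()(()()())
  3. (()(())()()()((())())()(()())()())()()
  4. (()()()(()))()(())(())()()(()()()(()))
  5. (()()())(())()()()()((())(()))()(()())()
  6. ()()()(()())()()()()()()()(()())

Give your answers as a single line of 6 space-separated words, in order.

String 1 '(()()()()()()()()()()()())()()()()()': depth seq [1 2 1 2 1 2 1 2 1 2 1 2 1 2 1 2 1 2 1 2 1 2 1 2 1 0 1 0 1 0 1 0 1 0 1 0]
  -> pairs=18 depth=2 groups=6 -> yes
String 2 '()()((()())()()()(()()()))()()()(()()())': depth seq [1 0 1 0 1 2 3 2 3 2 1 2 1 2 1 2 1 2 3 2 3 2 3 2 1 0 1 0 1 0 1 0 1 2 1 2 1 2 1 0]
  -> pairs=20 depth=3 groups=7 -> no
String 3 '(()(())()()()((())())()(()())()())()()': depth seq [1 2 1 2 3 2 1 2 1 2 1 2 1 2 3 4 3 2 3 2 1 2 1 2 3 2 3 2 1 2 1 2 1 0 1 0 1 0]
  -> pairs=19 depth=4 groups=3 -> no
String 4 '(()()()(()))()(())(())()()(()()()(()))': depth seq [1 2 1 2 1 2 1 2 3 2 1 0 1 0 1 2 1 0 1 2 1 0 1 0 1 0 1 2 1 2 1 2 1 2 3 2 1 0]
  -> pairs=19 depth=3 groups=7 -> no
String 5 '(()()())(())()()()()((())(()))()(()())()': depth seq [1 2 1 2 1 2 1 0 1 2 1 0 1 0 1 0 1 0 1 0 1 2 3 2 1 2 3 2 1 0 1 0 1 2 1 2 1 0 1 0]
  -> pairs=20 depth=3 groups=10 -> no
String 6 '()()()(()())()()()()()()()(()())': depth seq [1 0 1 0 1 0 1 2 1 2 1 0 1 0 1 0 1 0 1 0 1 0 1 0 1 0 1 2 1 2 1 0]
  -> pairs=16 depth=2 groups=12 -> no

Answer: yes no no no no no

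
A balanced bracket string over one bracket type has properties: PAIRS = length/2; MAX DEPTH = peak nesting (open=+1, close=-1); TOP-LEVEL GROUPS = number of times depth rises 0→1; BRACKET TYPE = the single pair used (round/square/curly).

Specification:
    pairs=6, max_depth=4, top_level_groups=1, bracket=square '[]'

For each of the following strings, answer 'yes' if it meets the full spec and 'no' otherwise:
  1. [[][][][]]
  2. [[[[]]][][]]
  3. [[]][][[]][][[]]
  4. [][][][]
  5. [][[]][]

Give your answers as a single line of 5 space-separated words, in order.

String 1 '[[][][][]]': depth seq [1 2 1 2 1 2 1 2 1 0]
  -> pairs=5 depth=2 groups=1 -> no
String 2 '[[[[]]][][]]': depth seq [1 2 3 4 3 2 1 2 1 2 1 0]
  -> pairs=6 depth=4 groups=1 -> yes
String 3 '[[]][][[]][][[]]': depth seq [1 2 1 0 1 0 1 2 1 0 1 0 1 2 1 0]
  -> pairs=8 depth=2 groups=5 -> no
String 4 '[][][][]': depth seq [1 0 1 0 1 0 1 0]
  -> pairs=4 depth=1 groups=4 -> no
String 5 '[][[]][]': depth seq [1 0 1 2 1 0 1 0]
  -> pairs=4 depth=2 groups=3 -> no

Answer: no yes no no no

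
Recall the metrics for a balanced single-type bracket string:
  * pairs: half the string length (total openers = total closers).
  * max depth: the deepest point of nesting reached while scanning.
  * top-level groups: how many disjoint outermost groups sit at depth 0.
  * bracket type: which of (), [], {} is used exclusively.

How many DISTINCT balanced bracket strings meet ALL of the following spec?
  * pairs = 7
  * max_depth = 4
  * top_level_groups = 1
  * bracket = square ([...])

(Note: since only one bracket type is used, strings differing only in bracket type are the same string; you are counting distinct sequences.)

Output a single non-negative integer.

Spec: pairs=7 depth=4 groups=1
Count(depth <= 4) = 89
Count(depth <= 3) = 32
Count(depth == 4) = 89 - 32 = 57

Answer: 57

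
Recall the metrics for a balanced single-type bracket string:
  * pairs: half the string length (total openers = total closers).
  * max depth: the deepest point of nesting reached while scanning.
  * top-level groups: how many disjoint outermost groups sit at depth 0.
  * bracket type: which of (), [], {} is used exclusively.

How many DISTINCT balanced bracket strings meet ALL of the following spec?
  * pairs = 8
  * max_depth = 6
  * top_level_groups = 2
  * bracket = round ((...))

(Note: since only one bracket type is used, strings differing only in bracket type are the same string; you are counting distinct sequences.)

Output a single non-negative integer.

Spec: pairs=8 depth=6 groups=2
Count(depth <= 6) = 427
Count(depth <= 5) = 407
Count(depth == 6) = 427 - 407 = 20

Answer: 20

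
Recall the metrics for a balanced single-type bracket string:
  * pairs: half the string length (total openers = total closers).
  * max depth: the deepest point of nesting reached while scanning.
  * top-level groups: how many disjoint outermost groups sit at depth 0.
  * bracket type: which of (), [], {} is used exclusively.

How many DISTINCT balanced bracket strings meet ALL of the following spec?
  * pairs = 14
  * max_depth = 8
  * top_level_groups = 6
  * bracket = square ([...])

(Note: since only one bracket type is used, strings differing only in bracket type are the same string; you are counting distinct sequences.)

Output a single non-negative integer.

Answer: 108

Derivation:
Spec: pairs=14 depth=8 groups=6
Count(depth <= 8) = 87204
Count(depth <= 7) = 87096
Count(depth == 8) = 87204 - 87096 = 108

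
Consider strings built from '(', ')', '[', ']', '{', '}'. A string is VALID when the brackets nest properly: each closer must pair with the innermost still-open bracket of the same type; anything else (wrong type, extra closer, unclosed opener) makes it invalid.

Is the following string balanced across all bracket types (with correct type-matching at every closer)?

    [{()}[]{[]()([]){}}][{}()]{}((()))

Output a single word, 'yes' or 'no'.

pos 0: push '['; stack = [
pos 1: push '{'; stack = [{
pos 2: push '('; stack = [{(
pos 3: ')' matches '('; pop; stack = [{
pos 4: '}' matches '{'; pop; stack = [
pos 5: push '['; stack = [[
pos 6: ']' matches '['; pop; stack = [
pos 7: push '{'; stack = [{
pos 8: push '['; stack = [{[
pos 9: ']' matches '['; pop; stack = [{
pos 10: push '('; stack = [{(
pos 11: ')' matches '('; pop; stack = [{
pos 12: push '('; stack = [{(
pos 13: push '['; stack = [{([
pos 14: ']' matches '['; pop; stack = [{(
pos 15: ')' matches '('; pop; stack = [{
pos 16: push '{'; stack = [{{
pos 17: '}' matches '{'; pop; stack = [{
pos 18: '}' matches '{'; pop; stack = [
pos 19: ']' matches '['; pop; stack = (empty)
pos 20: push '['; stack = [
pos 21: push '{'; stack = [{
pos 22: '}' matches '{'; pop; stack = [
pos 23: push '('; stack = [(
pos 24: ')' matches '('; pop; stack = [
pos 25: ']' matches '['; pop; stack = (empty)
pos 26: push '{'; stack = {
pos 27: '}' matches '{'; pop; stack = (empty)
pos 28: push '('; stack = (
pos 29: push '('; stack = ((
pos 30: push '('; stack = (((
pos 31: ')' matches '('; pop; stack = ((
pos 32: ')' matches '('; pop; stack = (
pos 33: ')' matches '('; pop; stack = (empty)
end: stack empty → VALID
Verdict: properly nested → yes

Answer: yes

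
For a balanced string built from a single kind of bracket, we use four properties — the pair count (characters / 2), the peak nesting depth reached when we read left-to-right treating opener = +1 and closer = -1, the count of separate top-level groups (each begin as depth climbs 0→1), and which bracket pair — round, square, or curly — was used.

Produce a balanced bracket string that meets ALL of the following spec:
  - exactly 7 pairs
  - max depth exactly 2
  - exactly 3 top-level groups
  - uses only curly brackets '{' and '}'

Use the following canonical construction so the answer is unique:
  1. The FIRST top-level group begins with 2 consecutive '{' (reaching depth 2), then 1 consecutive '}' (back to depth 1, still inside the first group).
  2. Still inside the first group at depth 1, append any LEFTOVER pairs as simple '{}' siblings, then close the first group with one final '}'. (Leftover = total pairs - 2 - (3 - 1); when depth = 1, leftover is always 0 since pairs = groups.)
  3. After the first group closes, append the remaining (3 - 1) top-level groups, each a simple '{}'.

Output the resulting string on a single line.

Spec: pairs=7 depth=2 groups=3
Leftover pairs = 7 - 2 - (3-1) = 3
First group: deep chain of depth 2 + 3 sibling pairs
Remaining 2 groups: simple '{}' each

Answer: {{}{}{}{}}{}{}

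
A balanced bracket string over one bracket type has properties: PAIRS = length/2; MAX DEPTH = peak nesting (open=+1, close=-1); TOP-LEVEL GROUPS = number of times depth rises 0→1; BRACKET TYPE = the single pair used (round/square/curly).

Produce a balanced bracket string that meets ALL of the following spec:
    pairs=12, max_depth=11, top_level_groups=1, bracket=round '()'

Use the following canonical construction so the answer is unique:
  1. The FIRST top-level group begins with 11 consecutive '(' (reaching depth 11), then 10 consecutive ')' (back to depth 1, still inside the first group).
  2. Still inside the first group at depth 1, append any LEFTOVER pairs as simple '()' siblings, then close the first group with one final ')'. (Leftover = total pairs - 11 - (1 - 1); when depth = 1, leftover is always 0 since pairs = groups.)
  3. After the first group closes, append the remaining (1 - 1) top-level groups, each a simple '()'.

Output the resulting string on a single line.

Spec: pairs=12 depth=11 groups=1
Leftover pairs = 12 - 11 - (1-1) = 1
First group: deep chain of depth 11 + 1 sibling pairs
Remaining 0 groups: simple '()' each

Answer: ((((((((((())))))))))())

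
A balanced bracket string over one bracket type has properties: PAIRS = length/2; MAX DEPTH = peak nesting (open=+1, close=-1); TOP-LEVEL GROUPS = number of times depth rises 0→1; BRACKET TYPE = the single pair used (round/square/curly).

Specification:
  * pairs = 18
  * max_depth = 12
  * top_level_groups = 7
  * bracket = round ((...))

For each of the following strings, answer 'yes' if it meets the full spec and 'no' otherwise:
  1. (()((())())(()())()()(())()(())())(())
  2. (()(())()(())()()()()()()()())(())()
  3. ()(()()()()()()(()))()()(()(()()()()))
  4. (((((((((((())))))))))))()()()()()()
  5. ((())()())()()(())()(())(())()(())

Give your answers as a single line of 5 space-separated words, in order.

Answer: no no no yes no

Derivation:
String 1 '(()((())())(()())()()(())()(())())(())': depth seq [1 2 1 2 3 4 3 2 3 2 1 2 3 2 3 2 1 2 1 2 1 2 3 2 1 2 1 2 3 2 1 2 1 0 1 2 1 0]
  -> pairs=19 depth=4 groups=2 -> no
String 2 '(()(())()(())()()()()()()()())(())()': depth seq [1 2 1 2 3 2 1 2 1 2 3 2 1 2 1 2 1 2 1 2 1 2 1 2 1 2 1 2 1 0 1 2 1 0 1 0]
  -> pairs=18 depth=3 groups=3 -> no
String 3 '()(()()()()()()(()))()()(()(()()()()))': depth seq [1 0 1 2 1 2 1 2 1 2 1 2 1 2 1 2 3 2 1 0 1 0 1 0 1 2 1 2 3 2 3 2 3 2 3 2 1 0]
  -> pairs=19 depth=3 groups=5 -> no
String 4 '(((((((((((())))))))))))()()()()()()': depth seq [1 2 3 4 5 6 7 8 9 10 11 12 11 10 9 8 7 6 5 4 3 2 1 0 1 0 1 0 1 0 1 0 1 0 1 0]
  -> pairs=18 depth=12 groups=7 -> yes
String 5 '((())()())()()(())()(())(())()(())': depth seq [1 2 3 2 1 2 1 2 1 0 1 0 1 0 1 2 1 0 1 0 1 2 1 0 1 2 1 0 1 0 1 2 1 0]
  -> pairs=17 depth=3 groups=9 -> no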